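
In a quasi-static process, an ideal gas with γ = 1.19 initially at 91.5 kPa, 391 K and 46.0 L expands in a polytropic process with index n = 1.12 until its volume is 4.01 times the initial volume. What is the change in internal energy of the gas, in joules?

n = P₁V₁/(RT₁) = 91.5×46.0/(8.314×391) = 1.29 mol.
Polytropic n=1.12: T₂ = T₁(V₁/V₂)^(n−1) = 391×(0.249)^0.12 = 331 K; P₂ = P₁(V₁/V₂)^n = 19.3 kPa.
For an ideal gas ΔU = nCvΔT with Cv = R/(γ−1) = 43.8 J/(mol·K).
ΔU = 1.29×43.8×(331−391) = -3400 J.

-3400 J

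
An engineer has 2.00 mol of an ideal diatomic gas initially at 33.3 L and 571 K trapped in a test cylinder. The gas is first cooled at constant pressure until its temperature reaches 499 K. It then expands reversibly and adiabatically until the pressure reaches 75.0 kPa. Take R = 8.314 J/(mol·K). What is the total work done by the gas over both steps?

5380 J

P₁ = nRT₁/V₁ = 2.00×8.314×571/33.3 = 285 kPa.
Step 1 — Isobaric: P stays 285 kPa; V/T = const ⇒ T₂ = 499 K, V₂ = 29.1 L.
W = PΔV = 285×(29.1−33.3) kPa·L = -1200 J.
ΔU = nCvΔT = 2.00×20.8×(499−571) = -2990 J.
Q = ΔU + W = nCpΔT = -4190 J.
State after step 1: P = 285 kPa, V = 29.1 L, T = 499 K.
Step 2 — Adiabatic: T₂/T₁ = (P₂/P₁)^((γ−1)/γ) ⇒ T₂ = 499×(0.263)^0.286 = 341 K; V₂ = 75.5 L.
ΔU = nCvΔT = 2.00×20.8×(341−499) = -6580 J.
Q = 0 for an adiabatic process, so W = −ΔU = 6580 J.
Net over both steps: W = 5380 J, Q = -4190 J, ΔU = -9570 J.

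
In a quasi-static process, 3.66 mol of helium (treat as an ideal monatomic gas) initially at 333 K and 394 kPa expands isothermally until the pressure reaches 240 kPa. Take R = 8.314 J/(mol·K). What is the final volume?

V₁ = nRT₁/P₁ = 3.66×8.314×333/394 = 25.7 L.
Isothermal: T stays 333 K; PV = const ⇒ V₂ = 42.2 L, P₂ = 240 kPa.

42.2 L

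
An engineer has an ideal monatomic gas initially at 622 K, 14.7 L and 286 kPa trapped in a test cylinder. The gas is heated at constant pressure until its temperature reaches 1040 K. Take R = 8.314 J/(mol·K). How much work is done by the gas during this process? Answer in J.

n = P₁V₁/(RT₁) = 286×14.7/(8.314×622) = 0.813 mol.
Isobaric: P stays 286 kPa; V/T = const ⇒ T₂ = 1040 K, V₂ = 24.6 L.
W = PΔV = 286×(24.6−14.7) kPa·L = 2830 J.

2830 J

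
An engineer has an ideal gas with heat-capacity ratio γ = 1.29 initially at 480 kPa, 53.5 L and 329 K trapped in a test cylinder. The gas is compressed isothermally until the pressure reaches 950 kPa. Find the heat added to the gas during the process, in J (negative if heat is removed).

-17500 J

n = P₁V₁/(RT₁) = 480×53.5/(8.314×329) = 9.39 mol.
Isothermal: T stays 329 K; PV = const ⇒ V₂ = 27.0 L, P₂ = 950 kPa.
ΔU = 0 (ideal gas, T constant).
W = nRT ln(V₂/V₁) = 9.39×8.314×329×ln(0.505) = -17500 J.
Q = ΔU + W = -17500 J.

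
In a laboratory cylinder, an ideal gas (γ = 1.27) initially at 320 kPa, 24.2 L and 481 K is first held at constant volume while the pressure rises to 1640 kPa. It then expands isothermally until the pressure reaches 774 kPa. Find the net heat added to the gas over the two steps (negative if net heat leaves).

148000 J

n = P₁V₁/(RT₁) = 320×24.2/(8.314×481) = 1.94 mol.
Step 1 — Isochoric: V stays 24.2 L; P/T = const ⇒ T₂ = 2470 K, P₂ = 1640 kPa.
W = 0 (no volume change).
ΔU = nCvΔT = 1.94×30.8×(2470−481) = 118000 J.
Q = ΔU = 118000 J.
State after step 1: P = 1640 kPa, V = 24.2 L, T = 2470 K.
Step 2 — Isothermal: T stays 2470 K; PV = const ⇒ V₂ = 51.3 L, P₂ = 774 kPa.
ΔU = 0 (ideal gas, T constant).
W = nRT ln(V₂/V₁) = 1.94×8.314×2470×ln(2.12) = 29800 J.
Q = ΔU + W = 29800 J.
Net over both steps: W = 29800 J, Q = 148000 J, ΔU = 118000 J.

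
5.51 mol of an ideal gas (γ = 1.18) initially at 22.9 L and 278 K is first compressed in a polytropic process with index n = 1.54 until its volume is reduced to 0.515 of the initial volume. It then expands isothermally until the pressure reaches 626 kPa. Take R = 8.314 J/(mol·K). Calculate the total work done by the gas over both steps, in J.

6300 J

P₁ = nRT₁/V₁ = 5.51×8.314×278/22.9 = 556 kPa.
Step 1 — Polytropic n=1.54: T₂ = T₁(V₁/V₂)^(n−1) = 278×(1.94)^0.54 = 398 K; P₂ = P₁(V₁/V₂)^n = 1550 kPa.
W = (P₁V₁−P₂V₂)/(n−1) = (556×22.9−1550×11.8)/0.54 = -10200 J.
ΔU = nCvΔT = 5.51×46.2×(398−278) = 30500 J.
Q = ΔU + W = 20300 J.
State after step 1: P = 1550 kPa, V = 11.8 L, T = 398 K.
Step 2 — Isothermal: T stays 398 K; PV = const ⇒ V₂ = 29.1 L, P₂ = 626 kPa.
ΔU = 0 (ideal gas, T constant).
W = nRT ln(V₂/V₁) = 5.51×8.314×398×ln(2.47) = 16500 J.
Q = ΔU + W = 16500 J.
Net over both steps: W = 6300 J, Q = 36800 J, ΔU = 30500 J.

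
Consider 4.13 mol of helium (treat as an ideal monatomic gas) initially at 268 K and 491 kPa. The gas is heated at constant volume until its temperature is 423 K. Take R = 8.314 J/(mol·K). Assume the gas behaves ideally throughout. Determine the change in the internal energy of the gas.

7980 J

V₁ = nRT₁/P₁ = 4.13×8.314×268/491 = 18.7 L.
Isochoric: V stays 18.7 L; P/T = const ⇒ T₂ = 423 K, P₂ = 775 kPa.
For an ideal gas ΔU = nCvΔT with Cv = (3/2)R = 12.5 J/(mol·K).
ΔU = 4.13×12.5×(423−268) = 7980 J.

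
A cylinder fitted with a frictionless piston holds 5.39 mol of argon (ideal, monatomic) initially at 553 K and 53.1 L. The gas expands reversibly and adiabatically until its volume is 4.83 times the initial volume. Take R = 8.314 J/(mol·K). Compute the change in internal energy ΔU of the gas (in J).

-24200 J

P₁ = nRT₁/V₁ = 5.39×8.314×553/53.1 = 467 kPa.
Adiabatic: TV^(γ−1) = const ⇒ T₂ = 553×(0.207)^0.667 = 194 K; PV^γ = const ⇒ P₂ = 33.8 kPa.
For an ideal gas ΔU = nCvΔT with Cv = (3/2)R = 12.5 J/(mol·K).
ΔU = 5.39×12.5×(194−553) = -24200 J.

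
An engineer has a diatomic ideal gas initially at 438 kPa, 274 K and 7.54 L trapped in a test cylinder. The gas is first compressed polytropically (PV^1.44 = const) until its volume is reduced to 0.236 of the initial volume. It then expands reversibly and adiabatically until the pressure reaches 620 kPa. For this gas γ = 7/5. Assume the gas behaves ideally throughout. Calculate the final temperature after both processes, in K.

n = P₁V₁/(RT₁) = 438×7.54/(8.314×274) = 1.45 mol.
Step 1 — Polytropic n=1.44: T₂ = T₁(V₁/V₂)^(n−1) = 274×(4.24)^0.44 = 517 K; P₂ = P₁(V₁/V₂)^n = 3500 kPa.
W = (P₁V₁−P₂V₂)/(n−1) = (438×7.54−3500×1.78)/0.44 = -6660 J.
ΔU = nCvΔT = 1.45×20.8×(517−274) = 7330 J.
Q = ΔU + W = 666 J.
State after step 1: P = 3500 kPa, V = 1.78 L, T = 517 K.
Step 2 — Adiabatic: T₂/T₁ = (P₂/P₁)^((γ−1)/γ) ⇒ T₂ = 517×(0.177)^0.286 = 315 K; V₂ = 6.13 L.
ΔU = nCvΔT = 1.45×20.8×(315−517) = -6080 J.
Q = 0 for an adiabatic process, so W = −ΔU = 6080 J.
Net over both steps: W = -580 J, Q = 666 J, ΔU = 1250 J.

315 K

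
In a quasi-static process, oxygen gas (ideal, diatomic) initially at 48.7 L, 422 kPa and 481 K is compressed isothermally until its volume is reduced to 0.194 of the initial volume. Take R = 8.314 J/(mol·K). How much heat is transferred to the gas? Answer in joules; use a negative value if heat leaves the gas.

n = P₁V₁/(RT₁) = 422×48.7/(8.314×481) = 5.14 mol.
Isothermal: T stays 481 K; PV = const ⇒ V₂ = 9.45 L, P₂ = 2180 kPa.
ΔU = 0 (ideal gas, T constant).
W = nRT ln(V₂/V₁) = 5.14×8.314×481×ln(0.194) = -33700 J.
Q = ΔU + W = -33700 J.

-33700 J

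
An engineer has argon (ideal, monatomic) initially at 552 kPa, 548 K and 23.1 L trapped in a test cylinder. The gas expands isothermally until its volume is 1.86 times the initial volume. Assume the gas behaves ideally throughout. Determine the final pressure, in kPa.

Isothermal: T stays 548 K; PV = const ⇒ V₂ = 43.0 L, P₂ = 297 kPa.

297 kPa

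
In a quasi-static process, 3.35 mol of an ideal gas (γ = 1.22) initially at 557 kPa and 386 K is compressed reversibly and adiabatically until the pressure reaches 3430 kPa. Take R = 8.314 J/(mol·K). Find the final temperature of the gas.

536 K

V₁ = nRT₁/P₁ = 3.35×8.314×386/557 = 19.3 L.
Adiabatic: T₂/T₁ = (P₂/P₁)^((γ−1)/γ) ⇒ T₂ = 386×(6.16)^0.180 = 536 K; V₂ = 4.35 L.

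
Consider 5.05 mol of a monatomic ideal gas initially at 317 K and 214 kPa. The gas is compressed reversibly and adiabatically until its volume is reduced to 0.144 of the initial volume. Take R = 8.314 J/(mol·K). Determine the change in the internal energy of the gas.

52700 J

V₁ = nRT₁/P₁ = 5.05×8.314×317/214 = 62.2 L.
Adiabatic: TV^(γ−1) = const ⇒ T₂ = 317×(6.94)^0.667 = 1150 K; PV^γ = const ⇒ P₂ = 5410 kPa.
For an ideal gas ΔU = nCvΔT with Cv = (3/2)R = 12.5 J/(mol·K).
ΔU = 5.05×12.5×(1150−317) = 52700 J.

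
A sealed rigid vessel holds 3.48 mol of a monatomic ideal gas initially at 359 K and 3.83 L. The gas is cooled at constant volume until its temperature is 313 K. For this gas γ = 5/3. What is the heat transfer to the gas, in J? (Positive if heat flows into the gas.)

-2000 J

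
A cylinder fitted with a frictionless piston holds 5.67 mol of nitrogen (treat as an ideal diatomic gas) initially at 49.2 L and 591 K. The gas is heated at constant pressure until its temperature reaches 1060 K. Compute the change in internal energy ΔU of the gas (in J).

55300 J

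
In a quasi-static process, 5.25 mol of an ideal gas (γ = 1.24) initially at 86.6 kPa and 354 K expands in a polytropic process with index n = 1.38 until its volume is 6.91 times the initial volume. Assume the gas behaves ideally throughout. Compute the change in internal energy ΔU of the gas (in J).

-33500 J

V₁ = nRT₁/P₁ = 5.25×8.314×354/86.6 = 178 L.
Polytropic n=1.38: T₂ = T₁(V₁/V₂)^(n−1) = 354×(0.145)^0.38 = 170 K; P₂ = P₁(V₁/V₂)^n = 6.01 kPa.
For an ideal gas ΔU = nCvΔT with Cv = R/(γ−1) = 34.6 J/(mol·K).
ΔU = 5.25×34.6×(170−354) = -33500 J.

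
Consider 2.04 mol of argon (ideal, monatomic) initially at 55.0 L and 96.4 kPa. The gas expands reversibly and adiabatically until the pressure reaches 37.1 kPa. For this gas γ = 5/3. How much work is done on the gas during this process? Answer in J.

-2520 J

T₁ = P₁V₁/(nR) = 96.4×55.0/(2.04×8.314) = 313 K.
Adiabatic: T₂/T₁ = (P₂/P₁)^((γ−1)/γ) ⇒ T₂ = 313×(0.385)^0.400 = 213 K; V₂ = 97.5 L.
ΔU = nCvΔT = 2.04×12.5×(213−313) = -2520 J.
Q = 0 for an adiabatic process, so W = −ΔU = 2520 J.
Work done on the gas = −W_by = -2520 J.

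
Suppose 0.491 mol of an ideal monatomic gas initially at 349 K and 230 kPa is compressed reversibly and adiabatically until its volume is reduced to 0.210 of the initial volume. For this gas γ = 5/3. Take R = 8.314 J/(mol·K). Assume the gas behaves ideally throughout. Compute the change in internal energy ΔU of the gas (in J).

V₁ = nRT₁/P₁ = 0.491×8.314×349/230 = 6.19 L.
Adiabatic: TV^(γ−1) = const ⇒ T₂ = 349×(4.76)^0.667 = 988 K; PV^γ = const ⇒ P₂ = 3100 kPa.
For an ideal gas ΔU = nCvΔT with Cv = (3/2)R = 12.5 J/(mol·K).
ΔU = 0.491×12.5×(988−349) = 3910 J.

3910 J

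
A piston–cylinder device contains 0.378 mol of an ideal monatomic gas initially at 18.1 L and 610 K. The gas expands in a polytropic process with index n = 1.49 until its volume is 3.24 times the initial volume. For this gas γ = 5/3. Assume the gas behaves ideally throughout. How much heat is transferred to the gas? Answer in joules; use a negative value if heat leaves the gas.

P₁ = nRT₁/V₁ = 0.378×8.314×610/18.1 = 106 kPa.
Polytropic n=1.49: T₂ = T₁(V₁/V₂)^(n−1) = 610×(0.309)^0.49 = 343 K; P₂ = P₁(V₁/V₂)^n = 18.4 kPa.
W = (P₁V₁−P₂V₂)/(n−1) = (106×18.1−18.4×58.6)/0.49 = 1710 J.
ΔU = nCvΔT = 0.378×12.5×(343−610) = -1260 J.
Q = ΔU + W = 454 J.

454 J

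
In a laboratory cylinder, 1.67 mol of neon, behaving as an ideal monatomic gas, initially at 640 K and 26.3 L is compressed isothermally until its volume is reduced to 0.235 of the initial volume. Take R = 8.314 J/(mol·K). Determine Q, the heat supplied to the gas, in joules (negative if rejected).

-12900 J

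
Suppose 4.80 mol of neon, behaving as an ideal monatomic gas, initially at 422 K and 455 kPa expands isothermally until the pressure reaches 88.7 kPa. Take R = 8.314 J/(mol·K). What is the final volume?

190 L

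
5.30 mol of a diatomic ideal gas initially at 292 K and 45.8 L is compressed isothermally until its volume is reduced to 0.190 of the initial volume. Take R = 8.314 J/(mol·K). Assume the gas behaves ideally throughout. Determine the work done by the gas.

-21400 J

P₁ = nRT₁/V₁ = 5.30×8.314×292/45.8 = 281 kPa.
Isothermal: T stays 292 K; PV = const ⇒ V₂ = 8.70 L, P₂ = 1480 kPa.
W = nRT ln(V₂/V₁) = 5.30×8.314×292×ln(0.190) = -21400 J.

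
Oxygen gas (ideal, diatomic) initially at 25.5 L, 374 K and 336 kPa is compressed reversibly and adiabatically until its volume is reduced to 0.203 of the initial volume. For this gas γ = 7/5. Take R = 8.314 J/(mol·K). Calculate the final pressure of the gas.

3130 kPa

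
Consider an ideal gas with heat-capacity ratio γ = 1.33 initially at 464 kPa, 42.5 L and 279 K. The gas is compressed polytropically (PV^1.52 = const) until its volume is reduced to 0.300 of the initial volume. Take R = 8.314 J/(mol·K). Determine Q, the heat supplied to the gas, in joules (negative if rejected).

19000 J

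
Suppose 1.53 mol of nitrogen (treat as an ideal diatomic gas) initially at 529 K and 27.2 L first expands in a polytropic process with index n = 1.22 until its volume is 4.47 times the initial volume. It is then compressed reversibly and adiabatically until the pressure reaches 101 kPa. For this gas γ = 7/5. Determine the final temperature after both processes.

P₁ = nRT₁/V₁ = 1.53×8.314×529/27.2 = 247 kPa.
Step 1 — Polytropic n=1.22: T₂ = T₁(V₁/V₂)^(n−1) = 529×(0.224)^0.22 = 381 K; P₂ = P₁(V₁/V₂)^n = 39.8 kPa.
W = (P₁V₁−P₂V₂)/(n−1) = (247×27.2−39.8×122)/0.22 = 8580 J.
ΔU = nCvΔT = 1.53×20.8×(381−529) = -4720 J.
Q = ΔU + W = 3860 J.
State after step 1: P = 39.8 kPa, V = 122 L, T = 381 K.
Step 2 — Adiabatic: T₂/T₁ = (P₂/P₁)^((γ−1)/γ) ⇒ T₂ = 381×(2.54)^0.286 = 496 K; V₂ = 62.5 L.
ΔU = nCvΔT = 1.53×20.8×(496−381) = 3690 J.
Q = 0 for an adiabatic process, so W = −ΔU = -3690 J.
Net over both steps: W = 4900 J, Q = 3860 J, ΔU = -1030 J.

496 K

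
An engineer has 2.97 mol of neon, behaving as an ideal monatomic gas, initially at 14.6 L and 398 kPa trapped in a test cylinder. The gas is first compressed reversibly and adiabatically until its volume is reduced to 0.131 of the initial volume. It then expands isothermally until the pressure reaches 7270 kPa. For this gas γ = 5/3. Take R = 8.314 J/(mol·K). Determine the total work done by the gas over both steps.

-14200 J

T₁ = P₁V₁/(nR) = 398×14.6/(2.97×8.314) = 235 K.
Step 1 — Adiabatic: TV^(γ−1) = const ⇒ T₂ = 235×(7.63)^0.667 = 912 K; PV^γ = const ⇒ P₂ = 11800 kPa.
ΔU = nCvΔT = 2.97×12.5×(912−235) = 25100 J.
Q = 0 for an adiabatic process, so W = −ΔU = -25100 J.
State after step 1: P = 11800 kPa, V = 1.91 L, T = 912 K.
Step 2 — Isothermal: T stays 912 K; PV = const ⇒ V₂ = 3.10 L, P₂ = 7270 kPa.
ΔU = 0 (ideal gas, T constant).
W = nRT ln(V₂/V₁) = 2.97×8.314×912×ln(1.62) = 10900 J.
Q = ΔU + W = 10900 J.
Net over both steps: W = -14200 J, Q = 10900 J, ΔU = 25100 J.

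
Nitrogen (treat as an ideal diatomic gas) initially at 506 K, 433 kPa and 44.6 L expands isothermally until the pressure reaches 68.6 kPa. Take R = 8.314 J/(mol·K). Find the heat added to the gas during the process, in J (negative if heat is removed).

35600 J

n = P₁V₁/(RT₁) = 433×44.6/(8.314×506) = 4.59 mol.
Isothermal: T stays 506 K; PV = const ⇒ V₂ = 282 L, P₂ = 68.6 kPa.
ΔU = 0 (ideal gas, T constant).
W = nRT ln(V₂/V₁) = 4.59×8.314×506×ln(6.31) = 35600 J.
Q = ΔU + W = 35600 J.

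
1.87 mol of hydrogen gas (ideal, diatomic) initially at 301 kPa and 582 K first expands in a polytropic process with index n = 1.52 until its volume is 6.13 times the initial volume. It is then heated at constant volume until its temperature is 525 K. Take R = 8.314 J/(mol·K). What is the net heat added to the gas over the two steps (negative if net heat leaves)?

V₁ = nRT₁/P₁ = 1.87×8.314×582/301 = 30.1 L.
Step 1 — Polytropic n=1.52: T₂ = T₁(V₁/V₂)^(n−1) = 582×(0.163)^0.52 = 227 K; P₂ = P₁(V₁/V₂)^n = 19.1 kPa.
W = (P₁V₁−P₂V₂)/(n−1) = (301×30.1−19.1×184)/0.52 = 10600 J.
ΔU = nCvΔT = 1.87×20.8×(227−582) = -13800 J.
Q = ΔU + W = -3190 J.
State after step 1: P = 19.1 kPa, V = 184 L, T = 227 K.
Step 2 — Isochoric: V stays 184 L; P/T = const ⇒ T₂ = 525 K, P₂ = 44.3 kPa.
W = 0 (no volume change).
ΔU = nCvΔT = 1.87×20.8×(525−227) = 11600 J.
Q = ΔU = 11600 J.
Net over both steps: W = 10600 J, Q = 8410 J, ΔU = -2220 J.

8410 J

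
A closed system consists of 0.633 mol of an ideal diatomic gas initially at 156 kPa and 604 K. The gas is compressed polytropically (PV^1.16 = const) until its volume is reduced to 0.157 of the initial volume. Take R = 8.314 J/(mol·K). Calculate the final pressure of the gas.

V₁ = nRT₁/P₁ = 0.633×8.314×604/156 = 20.4 L.
Polytropic n=1.16: T₂ = T₁(V₁/V₂)^(n−1) = 604×(6.37)^0.16 = 812 K; P₂ = P₁(V₁/V₂)^n = 1340 kPa.

1340 kPa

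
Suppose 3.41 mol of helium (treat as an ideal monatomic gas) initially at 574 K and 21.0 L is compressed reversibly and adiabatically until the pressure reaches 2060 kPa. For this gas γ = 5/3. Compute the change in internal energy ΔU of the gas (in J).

11700 J

P₁ = nRT₁/V₁ = 3.41×8.314×574/21.0 = 775 kPa.
Adiabatic: T₂/T₁ = (P₂/P₁)^((γ−1)/γ) ⇒ T₂ = 574×(2.66)^0.400 = 849 K; V₂ = 11.7 L.
For an ideal gas ΔU = nCvΔT with Cv = (3/2)R = 12.5 J/(mol·K).
ΔU = 3.41×12.5×(849−574) = 11700 J.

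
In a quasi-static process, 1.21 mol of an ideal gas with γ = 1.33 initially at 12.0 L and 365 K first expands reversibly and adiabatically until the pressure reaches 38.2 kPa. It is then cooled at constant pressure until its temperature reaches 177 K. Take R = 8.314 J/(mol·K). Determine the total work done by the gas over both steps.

4080 J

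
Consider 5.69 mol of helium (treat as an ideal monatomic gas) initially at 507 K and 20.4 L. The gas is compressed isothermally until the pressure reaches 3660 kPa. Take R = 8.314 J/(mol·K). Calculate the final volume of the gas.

6.55 L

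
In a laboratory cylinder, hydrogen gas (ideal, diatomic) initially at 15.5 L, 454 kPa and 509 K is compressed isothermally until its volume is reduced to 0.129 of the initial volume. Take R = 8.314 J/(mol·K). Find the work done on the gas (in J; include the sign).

14400 J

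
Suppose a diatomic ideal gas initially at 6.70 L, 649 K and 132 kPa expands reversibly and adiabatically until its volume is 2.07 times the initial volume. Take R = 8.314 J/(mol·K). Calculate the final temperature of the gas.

Adiabatic: TV^(γ−1) = const ⇒ T₂ = 649×(0.483)^0.400 = 485 K; PV^γ = const ⇒ P₂ = 47.7 kPa.

485 K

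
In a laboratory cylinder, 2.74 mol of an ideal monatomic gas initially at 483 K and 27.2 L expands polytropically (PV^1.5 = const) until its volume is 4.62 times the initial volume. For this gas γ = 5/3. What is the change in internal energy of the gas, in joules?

-8830 J

P₁ = nRT₁/V₁ = 2.74×8.314×483/27.2 = 405 kPa.
Polytropic n=1.5: T₂ = T₁(V₁/V₂)^(n−1) = 483×(0.216)^0.50 = 225 K; P₂ = P₁(V₁/V₂)^n = 40.7 kPa.
For an ideal gas ΔU = nCvΔT with Cv = (3/2)R = 12.5 J/(mol·K).
ΔU = 2.74×12.5×(225−483) = -8830 J.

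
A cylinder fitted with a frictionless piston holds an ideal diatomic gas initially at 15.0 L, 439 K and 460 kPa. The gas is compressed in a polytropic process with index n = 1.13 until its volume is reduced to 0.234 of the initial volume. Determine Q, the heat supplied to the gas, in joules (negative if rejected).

-7450 J

n = P₁V₁/(RT₁) = 460×15.0/(8.314×439) = 1.89 mol.
Polytropic n=1.13: T₂ = T₁(V₁/V₂)^(n−1) = 439×(4.27)^0.13 = 530 K; P₂ = P₁(V₁/V₂)^n = 2370 kPa.
W = (P₁V₁−P₂V₂)/(n−1) = (460×15.0−2370×3.51)/0.13 = -11000 J.
ΔU = nCvΔT = 1.89×20.8×(530−439) = 3580 J.
Q = ΔU + W = -7450 J.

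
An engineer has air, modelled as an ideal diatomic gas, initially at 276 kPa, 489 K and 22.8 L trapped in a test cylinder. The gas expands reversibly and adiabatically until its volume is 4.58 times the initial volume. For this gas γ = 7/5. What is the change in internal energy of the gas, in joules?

-7170 J

n = P₁V₁/(RT₁) = 276×22.8/(8.314×489) = 1.55 mol.
Adiabatic: TV^(γ−1) = const ⇒ T₂ = 489×(0.218)^0.400 = 266 K; PV^γ = const ⇒ P₂ = 32.8 kPa.
For an ideal gas ΔU = nCvΔT with Cv = (5/2)R = 20.8 J/(mol·K).
ΔU = 1.55×20.8×(266−489) = -7170 J.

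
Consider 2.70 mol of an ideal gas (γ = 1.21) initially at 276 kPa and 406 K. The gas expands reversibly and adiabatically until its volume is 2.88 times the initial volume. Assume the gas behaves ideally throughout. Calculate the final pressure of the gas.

V₁ = nRT₁/P₁ = 2.70×8.314×406/276 = 33.0 L.
Adiabatic: TV^(γ−1) = const ⇒ T₂ = 406×(0.347)^0.210 = 325 K; PV^γ = const ⇒ P₂ = 76.7 kPa.

76.7 kPa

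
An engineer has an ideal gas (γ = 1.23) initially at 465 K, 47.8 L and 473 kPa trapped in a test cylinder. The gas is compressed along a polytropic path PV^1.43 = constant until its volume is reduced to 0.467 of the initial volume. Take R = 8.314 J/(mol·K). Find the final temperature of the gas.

Polytropic n=1.43: T₂ = T₁(V₁/V₂)^(n−1) = 465×(2.14)^0.43 = 645 K; P₂ = P₁(V₁/V₂)^n = 1410 kPa.

645 K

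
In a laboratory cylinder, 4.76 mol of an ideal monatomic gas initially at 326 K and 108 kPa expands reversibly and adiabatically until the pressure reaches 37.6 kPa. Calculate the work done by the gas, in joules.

V₁ = nRT₁/P₁ = 4.76×8.314×326/108 = 119 L.
Adiabatic: T₂/T₁ = (P₂/P₁)^((γ−1)/γ) ⇒ T₂ = 326×(0.348)^0.400 = 214 K; V₂ = 225 L.
ΔU = nCvΔT = 4.76×12.5×(214−326) = -6660 J.
Q = 0 for an adiabatic process, so W = −ΔU = 6660 J.

6660 J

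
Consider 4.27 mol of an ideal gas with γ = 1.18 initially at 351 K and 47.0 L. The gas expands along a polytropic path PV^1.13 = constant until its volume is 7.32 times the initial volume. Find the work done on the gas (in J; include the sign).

P₁ = nRT₁/V₁ = 4.27×8.314×351/47.0 = 265 kPa.
Polytropic n=1.13: T₂ = T₁(V₁/V₂)^(n−1) = 351×(0.137)^0.13 = 271 K; P₂ = P₁(V₁/V₂)^n = 28.0 kPa.
W = (P₁V₁−P₂V₂)/(n−1) = (265×47.0−28.0×344)/0.13 = 21900 J.
Work done on the gas = −W_by = -21900 J.

-21900 J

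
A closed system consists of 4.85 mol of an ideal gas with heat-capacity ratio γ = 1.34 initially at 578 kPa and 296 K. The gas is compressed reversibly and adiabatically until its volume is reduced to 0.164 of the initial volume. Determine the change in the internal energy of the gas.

29800 J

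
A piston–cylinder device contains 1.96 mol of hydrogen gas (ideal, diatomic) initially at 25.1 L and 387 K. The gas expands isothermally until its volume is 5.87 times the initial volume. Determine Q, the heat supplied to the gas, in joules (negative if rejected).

11200 J

P₁ = nRT₁/V₁ = 1.96×8.314×387/25.1 = 251 kPa.
Isothermal: T stays 387 K; PV = const ⇒ V₂ = 147 L, P₂ = 42.8 kPa.
ΔU = 0 (ideal gas, T constant).
W = nRT ln(V₂/V₁) = 1.96×8.314×387×ln(5.87) = 11200 J.
Q = ΔU + W = 11200 J.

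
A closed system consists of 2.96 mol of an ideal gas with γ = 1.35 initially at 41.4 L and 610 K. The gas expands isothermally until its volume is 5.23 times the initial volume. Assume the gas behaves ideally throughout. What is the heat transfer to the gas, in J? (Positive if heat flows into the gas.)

P₁ = nRT₁/V₁ = 2.96×8.314×610/41.4 = 363 kPa.
Isothermal: T stays 610 K; PV = const ⇒ V₂ = 217 L, P₂ = 69.3 kPa.
ΔU = 0 (ideal gas, T constant).
W = nRT ln(V₂/V₁) = 2.96×8.314×610×ln(5.23) = 24800 J.
Q = ΔU + W = 24800 J.

24800 J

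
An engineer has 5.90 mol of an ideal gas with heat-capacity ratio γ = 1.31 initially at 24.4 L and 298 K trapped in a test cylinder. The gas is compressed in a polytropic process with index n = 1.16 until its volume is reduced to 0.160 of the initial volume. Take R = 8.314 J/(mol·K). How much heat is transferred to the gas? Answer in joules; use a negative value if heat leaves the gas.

-15100 J

P₁ = nRT₁/V₁ = 5.90×8.314×298/24.4 = 599 kPa.
Polytropic n=1.16: T₂ = T₁(V₁/V₂)^(n−1) = 298×(6.25)^0.16 = 400 K; P₂ = P₁(V₁/V₂)^n = 5020 kPa.
W = (P₁V₁−P₂V₂)/(n−1) = (599×24.4−5020×3.90)/0.16 = -31100 J.
ΔU = nCvΔT = 5.90×26.8×(400−298) = 16100 J.
Q = ΔU + W = -15100 J.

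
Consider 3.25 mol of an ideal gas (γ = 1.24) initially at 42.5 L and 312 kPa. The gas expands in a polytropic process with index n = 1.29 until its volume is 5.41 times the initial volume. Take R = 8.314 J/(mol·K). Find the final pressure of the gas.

T₁ = P₁V₁/(nR) = 312×42.5/(3.25×8.314) = 491 K.
Polytropic n=1.29: T₂ = T₁(V₁/V₂)^(n−1) = 491×(0.185)^0.29 = 301 K; P₂ = P₁(V₁/V₂)^n = 35.3 kPa.

35.3 kPa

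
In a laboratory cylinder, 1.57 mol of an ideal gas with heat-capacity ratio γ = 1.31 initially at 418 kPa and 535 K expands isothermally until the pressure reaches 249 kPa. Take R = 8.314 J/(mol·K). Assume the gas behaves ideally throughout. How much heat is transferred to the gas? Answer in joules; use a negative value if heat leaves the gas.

V₁ = nRT₁/P₁ = 1.57×8.314×535/418 = 16.7 L.
Isothermal: T stays 535 K; PV = const ⇒ V₂ = 28.0 L, P₂ = 249 kPa.
ΔU = 0 (ideal gas, T constant).
W = nRT ln(V₂/V₁) = 1.57×8.314×535×ln(1.68) = 3620 J.
Q = ΔU + W = 3620 J.

3620 J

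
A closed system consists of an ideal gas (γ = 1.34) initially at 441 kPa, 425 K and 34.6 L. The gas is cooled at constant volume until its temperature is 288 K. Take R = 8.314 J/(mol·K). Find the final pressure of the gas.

Isochoric: V stays 34.6 L; P/T = const ⇒ T₂ = 288 K, P₂ = 299 kPa.

299 kPa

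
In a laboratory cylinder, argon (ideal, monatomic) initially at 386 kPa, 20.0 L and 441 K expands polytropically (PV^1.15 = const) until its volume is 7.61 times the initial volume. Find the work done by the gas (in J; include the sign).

n = P₁V₁/(RT₁) = 386×20.0/(8.314×441) = 2.11 mol.
Polytropic n=1.15: T₂ = T₁(V₁/V₂)^(n−1) = 441×(0.131)^0.15 = 325 K; P₂ = P₁(V₁/V₂)^n = 37.4 kPa.
W = (P₁V₁−P₂V₂)/(n−1) = (386×20.0−37.4×152)/0.15 = 13500 J.

13500 J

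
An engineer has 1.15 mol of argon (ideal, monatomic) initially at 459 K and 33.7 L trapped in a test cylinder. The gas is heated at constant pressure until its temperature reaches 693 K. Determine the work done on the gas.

-2240 J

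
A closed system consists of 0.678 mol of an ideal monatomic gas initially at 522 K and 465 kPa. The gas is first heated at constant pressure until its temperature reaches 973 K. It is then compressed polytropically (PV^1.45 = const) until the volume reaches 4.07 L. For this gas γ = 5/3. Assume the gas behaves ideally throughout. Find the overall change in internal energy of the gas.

V₁ = nRT₁/P₁ = 0.678×8.314×522/465 = 6.33 L.
Step 1 — Isobaric: P stays 465 kPa; V/T = const ⇒ T₂ = 973 K, V₂ = 11.8 L.
W = PΔV = 465×(11.8−6.33) kPa·L = 2540 J.
ΔU = nCvΔT = 0.678×12.5×(973−522) = 3810 J.
Q = ΔU + W = nCpΔT = 6360 J.
State after step 1: P = 465 kPa, V = 11.8 L, T = 973 K.
Step 2 — Polytropic n=1.45: T₂ = T₁(V₁/V₂)^(n−1) = 973×(2.90)^0.45 = 1570 K; P₂ = P₁(V₁/V₂)^n = 2180 kPa.
W = (P₁V₁−P₂V₂)/(n−1) = (465×11.8−2180×4.07)/0.45 = -7490 J.
ΔU = nCvΔT = 0.678×12.5×(1570−973) = 5050 J.
Q = ΔU + W = -2430 J.
Net over both steps: W = -4940 J, Q = 3920 J, ΔU = 8870 J.

8870 J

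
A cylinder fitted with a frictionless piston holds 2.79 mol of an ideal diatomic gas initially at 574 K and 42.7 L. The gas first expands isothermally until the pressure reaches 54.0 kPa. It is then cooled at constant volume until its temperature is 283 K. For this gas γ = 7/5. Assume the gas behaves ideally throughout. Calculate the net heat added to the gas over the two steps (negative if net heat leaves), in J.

6470 J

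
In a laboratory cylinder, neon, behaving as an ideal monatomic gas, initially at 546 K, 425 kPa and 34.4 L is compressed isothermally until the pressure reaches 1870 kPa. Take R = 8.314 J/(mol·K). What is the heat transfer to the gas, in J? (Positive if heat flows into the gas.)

n = P₁V₁/(RT₁) = 425×34.4/(8.314×546) = 3.22 mol.
Isothermal: T stays 546 K; PV = const ⇒ V₂ = 7.82 L, P₂ = 1870 kPa.
ΔU = 0 (ideal gas, T constant).
W = nRT ln(V₂/V₁) = 3.22×8.314×546×ln(0.227) = -21700 J.
Q = ΔU + W = -21700 J.

-21700 J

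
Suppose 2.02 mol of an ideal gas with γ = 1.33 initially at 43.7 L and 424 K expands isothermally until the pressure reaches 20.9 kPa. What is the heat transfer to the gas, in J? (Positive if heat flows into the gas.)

14600 J

P₁ = nRT₁/V₁ = 2.02×8.314×424/43.7 = 163 kPa.
Isothermal: T stays 424 K; PV = const ⇒ V₂ = 341 L, P₂ = 20.9 kPa.
ΔU = 0 (ideal gas, T constant).
W = nRT ln(V₂/V₁) = 2.02×8.314×424×ln(7.80) = 14600 J.
Q = ΔU + W = 14600 J.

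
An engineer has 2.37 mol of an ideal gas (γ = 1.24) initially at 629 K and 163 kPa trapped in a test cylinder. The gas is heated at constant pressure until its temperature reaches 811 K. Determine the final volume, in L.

98.0 L

V₁ = nRT₁/P₁ = 2.37×8.314×629/163 = 76.0 L.
Isobaric: P stays 163 kPa; V/T = const ⇒ T₂ = 811 K, V₂ = 98.0 L.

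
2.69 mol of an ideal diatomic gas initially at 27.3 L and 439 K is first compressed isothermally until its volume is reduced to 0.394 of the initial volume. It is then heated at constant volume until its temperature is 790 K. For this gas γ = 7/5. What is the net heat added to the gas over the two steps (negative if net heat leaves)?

10500 J

P₁ = nRT₁/V₁ = 2.69×8.314×439/27.3 = 360 kPa.
Step 1 — Isothermal: T stays 439 K; PV = const ⇒ V₂ = 10.8 L, P₂ = 913 kPa.
ΔU = 0 (ideal gas, T constant).
W = nRT ln(V₂/V₁) = 2.69×8.314×439×ln(0.394) = -9140 J.
Q = ΔU + W = -9140 J.
State after step 1: P = 913 kPa, V = 10.8 L, T = 439 K.
Step 2 — Isochoric: V stays 10.8 L; P/T = const ⇒ T₂ = 790 K, P₂ = 1640 kPa.
W = 0 (no volume change).
ΔU = nCvΔT = 2.69×20.8×(790−439) = 19600 J.
Q = ΔU = 19600 J.
Net over both steps: W = -9140 J, Q = 10500 J, ΔU = 19600 J.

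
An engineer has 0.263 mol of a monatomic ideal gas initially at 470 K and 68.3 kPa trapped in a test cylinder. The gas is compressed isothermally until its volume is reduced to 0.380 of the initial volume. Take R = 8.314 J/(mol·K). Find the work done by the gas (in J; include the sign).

-994 J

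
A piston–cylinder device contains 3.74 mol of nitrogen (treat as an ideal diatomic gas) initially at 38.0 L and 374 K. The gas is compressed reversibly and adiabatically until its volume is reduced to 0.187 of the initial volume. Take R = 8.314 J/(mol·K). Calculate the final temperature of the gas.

P₁ = nRT₁/V₁ = 3.74×8.314×374/38.0 = 306 kPa.
Adiabatic: TV^(γ−1) = const ⇒ T₂ = 374×(5.35)^0.400 = 731 K; PV^γ = const ⇒ P₂ = 3200 kPa.

731 K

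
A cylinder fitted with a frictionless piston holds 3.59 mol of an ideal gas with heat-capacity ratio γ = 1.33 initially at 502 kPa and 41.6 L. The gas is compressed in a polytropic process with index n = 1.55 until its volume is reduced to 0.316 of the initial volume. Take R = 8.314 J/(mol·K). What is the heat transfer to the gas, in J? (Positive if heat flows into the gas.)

22400 J

T₁ = P₁V₁/(nR) = 502×41.6/(3.59×8.314) = 700 K.
Polytropic n=1.55: T₂ = T₁(V₁/V₂)^(n−1) = 700×(3.16)^0.55 = 1320 K; P₂ = P₁(V₁/V₂)^n = 2990 kPa.
W = (P₁V₁−P₂V₂)/(n−1) = (502×41.6−2990×13.1)/0.55 = -33600 J.
ΔU = nCvΔT = 3.59×25.2×(1320−700) = 56000 J.
Q = ΔU + W = 22400 J.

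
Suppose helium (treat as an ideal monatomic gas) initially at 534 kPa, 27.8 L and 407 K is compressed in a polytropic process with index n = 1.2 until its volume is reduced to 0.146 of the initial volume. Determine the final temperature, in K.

Polytropic n=1.2: T₂ = T₁(V₁/V₂)^(n−1) = 407×(6.85)^0.20 = 598 K; P₂ = P₁(V₁/V₂)^n = 5370 kPa.

598 K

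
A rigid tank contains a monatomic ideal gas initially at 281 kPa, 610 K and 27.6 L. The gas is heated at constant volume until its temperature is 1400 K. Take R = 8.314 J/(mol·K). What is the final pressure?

Isochoric: V stays 27.6 L; P/T = const ⇒ T₂ = 1400 K, P₂ = 645 kPa.

645 kPa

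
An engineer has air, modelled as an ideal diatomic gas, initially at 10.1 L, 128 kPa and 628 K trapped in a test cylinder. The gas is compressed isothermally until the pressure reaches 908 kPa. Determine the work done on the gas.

2530 J

n = P₁V₁/(RT₁) = 128×10.1/(8.314×628) = 0.248 mol.
Isothermal: T stays 628 K; PV = const ⇒ V₂ = 1.42 L, P₂ = 908 kPa.
W = nRT ln(V₂/V₁) = 0.248×8.314×628×ln(0.141) = -2530 J.
Work done on the gas = −W_by = 2530 J.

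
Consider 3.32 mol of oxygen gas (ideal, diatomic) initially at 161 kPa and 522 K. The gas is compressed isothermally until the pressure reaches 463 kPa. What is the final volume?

31.1 L

V₁ = nRT₁/P₁ = 3.32×8.314×522/161 = 89.5 L.
Isothermal: T stays 522 K; PV = const ⇒ V₂ = 31.1 L, P₂ = 463 kPa.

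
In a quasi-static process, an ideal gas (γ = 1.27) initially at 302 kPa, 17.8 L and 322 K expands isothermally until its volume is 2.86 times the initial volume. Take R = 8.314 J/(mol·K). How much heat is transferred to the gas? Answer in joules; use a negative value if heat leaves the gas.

n = P₁V₁/(RT₁) = 302×17.8/(8.314×322) = 2.01 mol.
Isothermal: T stays 322 K; PV = const ⇒ V₂ = 50.9 L, P₂ = 106 kPa.
ΔU = 0 (ideal gas, T constant).
W = nRT ln(V₂/V₁) = 2.01×8.314×322×ln(2.86) = 5650 J.
Q = ΔU + W = 5650 J.

5650 J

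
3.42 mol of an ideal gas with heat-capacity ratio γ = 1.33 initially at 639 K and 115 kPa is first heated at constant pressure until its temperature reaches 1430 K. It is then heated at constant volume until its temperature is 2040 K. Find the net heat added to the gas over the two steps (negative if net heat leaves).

143000 J

V₁ = nRT₁/P₁ = 3.42×8.314×639/115 = 158 L.
Step 1 — Isobaric: P stays 115 kPa; V/T = const ⇒ T₂ = 1430 K, V₂ = 354 L.
W = PΔV = 115×(354−158) kPa·L = 22500 J.
ΔU = nCvΔT = 3.42×25.2×(1430−639) = 68200 J.
Q = ΔU + W = nCpΔT = 90600 J.
State after step 1: P = 115 kPa, V = 354 L, T = 1430 K.
Step 2 — Isochoric: V stays 354 L; P/T = const ⇒ T₂ = 2040 K, P₂ = 164 kPa.
W = 0 (no volume change).
ΔU = nCvΔT = 3.42×25.2×(2040−1430) = 52600 J.
Q = ΔU = 52600 J.
Net over both steps: W = 22500 J, Q = 143000 J, ΔU = 121000 J.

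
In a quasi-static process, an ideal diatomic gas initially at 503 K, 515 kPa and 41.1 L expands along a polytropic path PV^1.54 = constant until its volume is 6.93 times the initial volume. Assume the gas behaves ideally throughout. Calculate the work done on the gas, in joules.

n = P₁V₁/(RT₁) = 515×41.1/(8.314×503) = 5.06 mol.
Polytropic n=1.54: T₂ = T₁(V₁/V₂)^(n−1) = 503×(0.144)^0.54 = 177 K; P₂ = P₁(V₁/V₂)^n = 26.1 kPa.
W = (P₁V₁−P₂V₂)/(n−1) = (515×41.1−26.1×285)/0.54 = 25400 J.
Work done on the gas = −W_by = -25400 J.

-25400 J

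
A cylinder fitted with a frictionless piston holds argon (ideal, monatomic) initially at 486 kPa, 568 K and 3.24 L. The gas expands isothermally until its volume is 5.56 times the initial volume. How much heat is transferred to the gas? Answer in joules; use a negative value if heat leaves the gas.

n = P₁V₁/(RT₁) = 486×3.24/(8.314×568) = 0.333 mol.
Isothermal: T stays 568 K; PV = const ⇒ V₂ = 18.0 L, P₂ = 87.4 kPa.
ΔU = 0 (ideal gas, T constant).
W = nRT ln(V₂/V₁) = 0.333×8.314×568×ln(5.56) = 2700 J.
Q = ΔU + W = 2700 J.

2700 J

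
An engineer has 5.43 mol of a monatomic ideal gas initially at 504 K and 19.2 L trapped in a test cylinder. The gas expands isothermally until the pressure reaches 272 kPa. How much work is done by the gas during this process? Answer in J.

P₁ = nRT₁/V₁ = 5.43×8.314×504/19.2 = 1190 kPa.
Isothermal: T stays 504 K; PV = const ⇒ V₂ = 83.7 L, P₂ = 272 kPa.
W = nRT ln(V₂/V₁) = 5.43×8.314×504×ln(4.36) = 33500 J.

33500 J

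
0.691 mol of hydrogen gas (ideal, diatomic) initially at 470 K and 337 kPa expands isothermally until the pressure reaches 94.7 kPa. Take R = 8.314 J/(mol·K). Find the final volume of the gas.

28.5 L

V₁ = nRT₁/P₁ = 0.691×8.314×470/337 = 8.01 L.
Isothermal: T stays 470 K; PV = const ⇒ V₂ = 28.5 L, P₂ = 94.7 kPa.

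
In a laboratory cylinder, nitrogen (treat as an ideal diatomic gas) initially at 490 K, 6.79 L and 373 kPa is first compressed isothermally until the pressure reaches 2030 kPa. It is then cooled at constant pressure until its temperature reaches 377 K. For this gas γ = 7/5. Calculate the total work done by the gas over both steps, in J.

n = P₁V₁/(RT₁) = 373×6.79/(8.314×490) = 0.622 mol.
Step 1 — Isothermal: T stays 490 K; PV = const ⇒ V₂ = 1.25 L, P₂ = 2030 kPa.
ΔU = 0 (ideal gas, T constant).
W = nRT ln(V₂/V₁) = 0.622×8.314×490×ln(0.184) = -4290 J.
Q = ΔU + W = -4290 J.
State after step 1: P = 2030 kPa, V = 1.25 L, T = 490 K.
Step 2 — Isobaric: P stays 2030 kPa; V/T = const ⇒ T₂ = 377 K, V₂ = 0.960 L.
W = PΔV = 2030×(0.960−1.25) kPa·L = -584 J.
ΔU = nCvΔT = 0.622×20.8×(377−490) = -1460 J.
Q = ΔU + W = nCpΔT = -2040 J.
Net over both steps: W = -4870 J, Q = -6340 J, ΔU = -1460 J.

-4870 J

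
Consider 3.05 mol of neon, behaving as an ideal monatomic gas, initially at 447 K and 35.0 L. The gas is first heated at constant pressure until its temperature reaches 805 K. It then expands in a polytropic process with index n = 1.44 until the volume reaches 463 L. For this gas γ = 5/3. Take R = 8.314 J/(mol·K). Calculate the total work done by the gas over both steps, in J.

36200 J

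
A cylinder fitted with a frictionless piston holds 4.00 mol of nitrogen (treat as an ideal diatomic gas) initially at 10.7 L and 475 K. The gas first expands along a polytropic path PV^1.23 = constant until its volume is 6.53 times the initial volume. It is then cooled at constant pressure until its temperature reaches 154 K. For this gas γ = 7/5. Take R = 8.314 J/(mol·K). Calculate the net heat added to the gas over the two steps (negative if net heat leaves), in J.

P₁ = nRT₁/V₁ = 4.00×8.314×475/10.7 = 1480 kPa.
Step 1 — Polytropic n=1.23: T₂ = T₁(V₁/V₂)^(n−1) = 475×(0.153)^0.23 = 309 K; P₂ = P₁(V₁/V₂)^n = 147 kPa.
W = (P₁V₁−P₂V₂)/(n−1) = (1480×10.7−147×69.9)/0.23 = 24100 J.
ΔU = nCvΔT = 4.00×20.8×(309−475) = -13800 J.
Q = ΔU + W = 10200 J.
State after step 1: P = 147 kPa, V = 69.9 L, T = 309 K.
Step 2 — Isobaric: P stays 147 kPa; V/T = const ⇒ T₂ = 154 K, V₂ = 34.9 L.
W = PΔV = 147×(34.9−69.9) kPa·L = -5140 J.
ΔU = nCvΔT = 4.00×20.8×(154−309) = -12800 J.
Q = ΔU + W = nCpΔT = -18000 J.
Net over both steps: W = 18900 J, Q = -7750 J, ΔU = -26700 J.

-7750 J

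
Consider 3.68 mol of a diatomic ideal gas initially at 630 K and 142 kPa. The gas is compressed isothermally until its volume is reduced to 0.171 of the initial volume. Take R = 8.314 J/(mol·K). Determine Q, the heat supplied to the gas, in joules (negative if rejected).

V₁ = nRT₁/P₁ = 3.68×8.314×630/142 = 136 L.
Isothermal: T stays 630 K; PV = const ⇒ V₂ = 23.2 L, P₂ = 830 kPa.
ΔU = 0 (ideal gas, T constant).
W = nRT ln(V₂/V₁) = 3.68×8.314×630×ln(0.171) = -34000 J.
Q = ΔU + W = -34000 J.

-34000 J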